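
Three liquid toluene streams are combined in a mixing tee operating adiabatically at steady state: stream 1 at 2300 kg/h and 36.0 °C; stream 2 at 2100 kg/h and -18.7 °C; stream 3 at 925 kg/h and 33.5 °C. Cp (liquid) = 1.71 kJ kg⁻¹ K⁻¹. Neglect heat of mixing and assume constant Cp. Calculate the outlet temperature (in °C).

Energy balance with Q = 0: Σ ṁᵢCp,ᵢ(T_out − Tᵢ) = 0
Σ ṁᵢCp,ᵢTᵢ = 2300×1.71×36.0 + 2100×1.71×-18.7 + 925×1.71×33.5 = 127420
Σ ṁᵢCp,ᵢ = 2300×1.71 + 2100×1.71 + 925×1.71 = 9105.8
T_out = 127420 / 9105.8 = 13.994 °C

T_out = 14.0 °C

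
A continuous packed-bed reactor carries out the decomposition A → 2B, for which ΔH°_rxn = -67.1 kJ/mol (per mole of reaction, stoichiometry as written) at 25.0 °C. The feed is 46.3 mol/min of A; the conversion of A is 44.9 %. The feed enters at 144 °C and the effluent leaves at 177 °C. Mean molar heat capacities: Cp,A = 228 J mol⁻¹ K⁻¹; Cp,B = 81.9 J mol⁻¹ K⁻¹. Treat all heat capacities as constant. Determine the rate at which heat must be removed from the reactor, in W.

Q_out = 20800 W

Extent of reaction ξ = 0.449 × 46.3 = 20.789 mol/min
Reaction term: ξ·ΔH°_rxn = 20.789 × -67.1 = -1394.9 kJ/min
Sensible, feed 144→25 °C: -1256.2 kJ/min
Outlet flows (mol/min): A 25.511, B 41.577
Sensible, products 25→177 °C: 1401.7 kJ/min
Q = ΔH = -1249.4 kJ/min = -20.824 kW
Heat removed = 20824 W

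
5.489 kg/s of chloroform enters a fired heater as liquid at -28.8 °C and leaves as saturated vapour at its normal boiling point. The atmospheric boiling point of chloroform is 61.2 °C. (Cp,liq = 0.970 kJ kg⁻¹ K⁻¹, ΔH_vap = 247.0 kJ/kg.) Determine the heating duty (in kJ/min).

Q = 110000 kJ/min

liquid -28.8→61.2 °C: 87.3 kJ/kg
vaporisation at 61.2 °C: 247 kJ/kg
Δh = 87.3 + 247 = 334.3 kJ/kg
Q = ṁ·Δh = 5.489 kg/s × 334.3 kJ/kg = 1835 kJ/s
|Q| = 1835 kW = 110100 kJ/min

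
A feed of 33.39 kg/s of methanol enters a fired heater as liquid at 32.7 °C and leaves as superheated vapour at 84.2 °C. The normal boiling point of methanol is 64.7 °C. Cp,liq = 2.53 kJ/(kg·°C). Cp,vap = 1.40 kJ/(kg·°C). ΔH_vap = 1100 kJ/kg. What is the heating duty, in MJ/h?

liquid 32.7→64.7 °C: 80.96 kJ/kg
vaporisation at 64.7 °C: 1100 kJ/kg
vapour 64.7→84.2 °C: 27.3 kJ/kg
Δh = 80.96 + 1100 + 27.3 = 1208.3 kJ/kg
Q = ṁ·Δh = 33.39 kg/s × 1208.3 kJ/kg = 40344 kJ/s
|Q| = 40344 kW = 145240 MJ/h

Q = 145000 MJ/h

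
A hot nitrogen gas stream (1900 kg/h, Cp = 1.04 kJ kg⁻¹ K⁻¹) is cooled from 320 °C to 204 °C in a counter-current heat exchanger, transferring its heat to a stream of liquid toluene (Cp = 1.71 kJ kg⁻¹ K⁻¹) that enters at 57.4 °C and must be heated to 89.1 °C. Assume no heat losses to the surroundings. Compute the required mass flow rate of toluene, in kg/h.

Heat released by hot stream: Q = 1900 × 1.04 × (320 − 204) = 229220 kJ/h
Energy balance on cold side (adiabatic exchanger): Q = ṁ_c·Cp_c·(T_c,out − T_c,in)
ṁ_c = 229220 / [1.71 × (89.1 − 57.4)] = 4228.5 kg/h

ṁ_c = 4230 kg/h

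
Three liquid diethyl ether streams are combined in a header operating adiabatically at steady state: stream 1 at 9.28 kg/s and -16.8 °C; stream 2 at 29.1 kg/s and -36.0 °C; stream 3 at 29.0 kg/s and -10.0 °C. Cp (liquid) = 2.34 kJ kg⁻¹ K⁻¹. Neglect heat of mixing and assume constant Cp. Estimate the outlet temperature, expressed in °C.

Energy balance with Q = 0: Σ ṁᵢCp,ᵢ(T_out − Tᵢ) = 0
T_out = Σ ṁᵢCp,ᵢTᵢ / Σ ṁᵢCp,ᵢ
      = -3494.8 / 157.67 = -22.165 °C

T_out = -22.2 °C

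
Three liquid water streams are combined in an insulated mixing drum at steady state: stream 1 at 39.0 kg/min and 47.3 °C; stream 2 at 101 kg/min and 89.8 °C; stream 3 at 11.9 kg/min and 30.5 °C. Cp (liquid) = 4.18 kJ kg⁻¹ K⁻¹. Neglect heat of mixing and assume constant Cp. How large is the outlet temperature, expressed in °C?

T_out = 74.2 °C

Energy balance with Q = 0: Σ ṁᵢCp,ᵢ(T_out − Tᵢ) = 0
Σ ṁᵢCp,ᵢTᵢ = 39.0×4.18×47.3 + 101×4.18×89.8 + 11.9×4.18×30.5 = 47140
Σ ṁᵢCp,ᵢ = 39.0×4.18 + 101×4.18 + 11.9×4.18 = 634.94
T_out = 47140 / 634.94 = 74.243 °C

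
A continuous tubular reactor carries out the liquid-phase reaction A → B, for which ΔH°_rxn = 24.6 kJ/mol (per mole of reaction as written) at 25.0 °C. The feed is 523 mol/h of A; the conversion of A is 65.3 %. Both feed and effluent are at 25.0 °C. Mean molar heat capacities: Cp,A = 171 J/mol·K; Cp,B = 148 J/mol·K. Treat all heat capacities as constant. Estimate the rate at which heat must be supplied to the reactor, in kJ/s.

Q_in = 2.33 kJ/s

Extent of reaction ξ = 0.653 × 523 = 341.52 mol/h
Reaction term: ξ·ΔH°_rxn = 341.52 × 24.6 = 8401.4 kJ/h
Q = ΔH = 8401.4 kJ/h = 2.3337 kW
Heat supplied = 2.3337 kJ/s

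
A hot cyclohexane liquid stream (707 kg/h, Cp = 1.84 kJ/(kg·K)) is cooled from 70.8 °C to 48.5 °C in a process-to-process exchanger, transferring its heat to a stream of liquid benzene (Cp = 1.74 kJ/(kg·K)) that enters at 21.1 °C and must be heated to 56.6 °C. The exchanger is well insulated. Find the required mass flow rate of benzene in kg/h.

Heat released by hot stream: Q = 707 × 1.84 × (70.8 − 48.5) = 29010 kJ/h
Energy balance on cold side (adiabatic exchanger): Q = ṁ_c·Cp_c·(T_c,out − T_c,in)
ṁ_c = 29010 / [1.74 × (56.6 − 21.1)] = 469.64 kg/h

ṁ_c = 470 kg/h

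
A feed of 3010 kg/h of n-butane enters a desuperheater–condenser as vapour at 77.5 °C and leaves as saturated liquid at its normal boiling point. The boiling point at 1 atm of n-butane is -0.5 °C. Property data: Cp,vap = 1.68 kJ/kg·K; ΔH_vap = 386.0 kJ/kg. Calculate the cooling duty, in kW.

vapour 77.5→-0.5 °C: -131.04 kJ/kg
condensation at -0.5 °C: -386 kJ/kg
Δh = -131.04 + -386 = -517.04 kJ/kg
Q = ṁ·Δh = 3010 kg/h × -517.04 kJ/kg = -1.5563e+06 kJ/h
|Q| = 432.3 kW

Q_c = 432 kW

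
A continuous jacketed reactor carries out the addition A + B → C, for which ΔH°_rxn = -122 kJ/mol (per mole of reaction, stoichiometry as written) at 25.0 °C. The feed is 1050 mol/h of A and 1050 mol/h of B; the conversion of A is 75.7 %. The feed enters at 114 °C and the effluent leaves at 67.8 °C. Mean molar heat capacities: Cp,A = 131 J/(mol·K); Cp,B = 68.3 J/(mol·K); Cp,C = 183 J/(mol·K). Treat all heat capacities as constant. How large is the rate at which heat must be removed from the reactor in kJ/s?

Extent of reaction ξ = 0.757 × 1050 = 794.85 mol/h
Reaction term: ξ·ΔH°_rxn = 794.85 × -122 = -96972 kJ/h
Sensible, feed 114→25 °C: -18625 kJ/h
Outlet flows (mol/h): A 255.15, B 255.15, C 794.85
Sensible, products 25→67.8 °C: 8402 kJ/h
Q = ΔH = -107190 kJ/h = -29.776 kW
Heat removed = 29.776 kJ/s

Q_out = 29.8 kJ/s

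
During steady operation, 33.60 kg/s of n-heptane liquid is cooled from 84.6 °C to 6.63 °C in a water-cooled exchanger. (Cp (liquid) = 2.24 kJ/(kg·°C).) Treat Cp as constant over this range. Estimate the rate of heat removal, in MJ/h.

Q = ṁ·Cp·ΔT = 33.60 × 2.24 × (6.63 − 84.6) = -5868.3 kJ/s
Cooling duty = 21126 MJ/h

Q_c = 21100 MJ/h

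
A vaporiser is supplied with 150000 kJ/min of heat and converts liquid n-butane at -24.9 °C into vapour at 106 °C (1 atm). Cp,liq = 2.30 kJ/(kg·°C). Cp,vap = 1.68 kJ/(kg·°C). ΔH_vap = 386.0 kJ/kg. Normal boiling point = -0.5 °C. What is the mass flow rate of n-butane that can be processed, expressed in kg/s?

Δh = 2.30×(-0.5−-24.9) + 386.0 + 1.68×(106−-0.5) = 621.04 kJ/kg
Q = 150000 kJ/min = 2500 kJ/s = 2500 kJ/s
ṁ = Q/Δh = 2500 / 621.04 = 4.0255 kg/s

ṁ = 4.03 kg/s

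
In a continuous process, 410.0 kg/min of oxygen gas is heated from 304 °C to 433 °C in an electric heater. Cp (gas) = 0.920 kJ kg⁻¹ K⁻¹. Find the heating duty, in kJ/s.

Q = 811 kJ/s

Q = ṁ·Cp·ΔT = 410.0 × 0.920 × (433 − 304) = 48659 kJ/min
Converting: 48659 / 60 s = 810.98 kW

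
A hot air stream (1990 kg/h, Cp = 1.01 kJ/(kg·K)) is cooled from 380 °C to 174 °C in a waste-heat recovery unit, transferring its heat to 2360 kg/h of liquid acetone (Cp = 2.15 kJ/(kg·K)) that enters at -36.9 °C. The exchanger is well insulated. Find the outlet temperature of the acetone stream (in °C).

Heat released by hot stream: Q = 1990 × 1.01 × (380 − 174) = 414040 kJ/h
Energy balance on cold side (adiabatic exchanger): Q = ṁ_c·Cp_c·(T_c,out − T_c,in)
T_c,out = -36.9 + 414040/(2360 × 2.15) = 44.7 °C

T_c,out = 44.7 °C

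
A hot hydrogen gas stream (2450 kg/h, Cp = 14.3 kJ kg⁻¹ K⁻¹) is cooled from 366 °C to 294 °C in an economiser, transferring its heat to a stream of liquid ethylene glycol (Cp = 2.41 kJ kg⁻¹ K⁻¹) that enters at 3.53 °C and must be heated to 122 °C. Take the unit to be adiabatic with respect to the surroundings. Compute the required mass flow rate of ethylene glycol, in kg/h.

ṁ_c = 8840 kg/h

Heat released by hot stream: Q = 2450 × 14.3 × (366 − 294) = 2.5225e+06 kJ/h
Energy balance on cold side (adiabatic exchanger): Q = ṁ_c·Cp_c·(T_c,out − T_c,in)
ṁ_c = 2.5225e+06 / [2.41 × (122 − 3.53)] = 8835.1 kg/h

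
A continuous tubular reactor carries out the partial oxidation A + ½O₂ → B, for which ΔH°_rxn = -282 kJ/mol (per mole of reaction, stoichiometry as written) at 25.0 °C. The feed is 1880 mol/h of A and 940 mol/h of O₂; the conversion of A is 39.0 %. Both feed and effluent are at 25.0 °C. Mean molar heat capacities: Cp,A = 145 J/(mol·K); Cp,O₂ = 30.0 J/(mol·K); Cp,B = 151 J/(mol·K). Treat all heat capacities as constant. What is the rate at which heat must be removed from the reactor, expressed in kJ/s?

Q_out = 57.4 kJ/s

Extent of reaction ξ = 0.390 × 1880 = 733.2 mol/h
Reaction term: ξ·ΔH°_rxn = 733.2 × -282 = -206760 kJ/h
Q = ΔH = -206760 kJ/h = -57.434 kW
Heat removed = 57.434 kJ/s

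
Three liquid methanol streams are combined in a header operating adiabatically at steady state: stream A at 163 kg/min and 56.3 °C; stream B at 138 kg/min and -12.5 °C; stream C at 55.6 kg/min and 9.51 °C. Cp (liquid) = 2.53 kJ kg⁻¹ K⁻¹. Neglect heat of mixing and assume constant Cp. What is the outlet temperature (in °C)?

T_out = 22.4 °C

No heat crosses the boundary, so H_out = H_in.
T_out = Σ ṁᵢCp,ᵢTᵢ / Σ ṁᵢCp,ᵢ
      = 20191 / 902.2 = 22.38 °C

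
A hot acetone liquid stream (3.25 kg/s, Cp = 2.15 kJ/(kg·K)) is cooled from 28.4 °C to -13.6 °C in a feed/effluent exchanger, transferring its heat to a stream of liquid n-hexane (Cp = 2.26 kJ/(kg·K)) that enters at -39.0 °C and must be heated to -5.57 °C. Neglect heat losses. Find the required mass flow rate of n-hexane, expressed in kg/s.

ṁ_c = 3.88 kg/s

Heat released by hot stream: Q = 3.25 × 2.15 × (28.4 − -13.6) = 293.47 kJ/s
Energy balance on cold side (adiabatic exchanger): Q = ṁ_c·Cp_c·(T_c,out − T_c,in)
ṁ_c = 293.47 / [2.26 × (-5.57 − -39.0)] = 3.8844 kg/s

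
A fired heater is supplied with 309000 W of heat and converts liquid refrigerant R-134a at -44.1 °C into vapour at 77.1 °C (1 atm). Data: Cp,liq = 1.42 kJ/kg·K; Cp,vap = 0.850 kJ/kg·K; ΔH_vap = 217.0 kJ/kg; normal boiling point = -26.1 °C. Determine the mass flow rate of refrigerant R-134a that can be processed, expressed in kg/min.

ṁ = 56.1 kg/min

Δh = 1.42×(-26.1−-44.1) + 217.0 + 0.850×(77.1−-26.1) = 330.28 kJ/kg
Q = 309000 W = 309 kJ/s = 18540 kJ/min
ṁ = Q/Δh = 18540 / 330.28 = 56.134 kg/min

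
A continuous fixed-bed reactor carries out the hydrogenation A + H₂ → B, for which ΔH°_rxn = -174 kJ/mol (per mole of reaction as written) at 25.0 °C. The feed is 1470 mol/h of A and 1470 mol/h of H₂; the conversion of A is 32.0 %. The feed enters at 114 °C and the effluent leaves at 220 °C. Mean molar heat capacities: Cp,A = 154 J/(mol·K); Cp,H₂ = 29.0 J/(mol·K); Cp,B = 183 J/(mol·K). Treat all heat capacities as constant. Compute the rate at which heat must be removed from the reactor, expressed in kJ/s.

Q_out = 14.8 kJ/s

Extent of reaction ξ = 0.320 × 1470 = 470.4 mol/h
Reaction term: ξ·ΔH°_rxn = 470.4 × -174 = -81850 kJ/h
Sensible, feed 114→25 °C: -23942 kJ/h
Outlet flows (mol/h): A 999.6, H₂ 999.6, B 470.4
Sensible, products 25→220 °C: 52457 kJ/h
Q = ΔH = -53335 kJ/h = -14.815 kW
Heat removed = 14.815 kJ/s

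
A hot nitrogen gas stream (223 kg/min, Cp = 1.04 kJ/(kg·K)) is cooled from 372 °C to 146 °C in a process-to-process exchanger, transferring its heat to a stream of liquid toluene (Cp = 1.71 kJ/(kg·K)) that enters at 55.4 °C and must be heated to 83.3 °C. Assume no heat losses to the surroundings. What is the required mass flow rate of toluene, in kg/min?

ṁ_c = 1100 kg/min

Heat released by hot stream: Q = 223 × 1.04 × (372 − 146) = 52414 kJ/min
Energy balance on cold side (adiabatic exchanger): Q = ṁ_c·Cp_c·(T_c,out − T_c,in)
ṁ_c = 52414 / [1.71 × (83.3 − 55.4)] = 1098.6 kg/min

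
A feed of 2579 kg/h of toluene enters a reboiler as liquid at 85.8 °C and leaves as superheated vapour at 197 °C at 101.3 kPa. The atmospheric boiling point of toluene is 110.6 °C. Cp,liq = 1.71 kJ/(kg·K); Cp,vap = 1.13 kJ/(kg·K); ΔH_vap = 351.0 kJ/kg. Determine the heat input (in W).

Q = 352000 W

liquid 85.8→110.6 °C: 42.408 kJ/kg
vaporisation at 110.6 °C: 351 kJ/kg
vapour 110.6→197 °C: 97.632 kJ/kg
Δh = 42.408 + 351 + 97.632 = 491.04 kJ/kg
Q = ṁ·Δh = 2579 kg/h × 491.04 kJ/kg = 1.2664e+06 kJ/h
|Q| = 351.78 kW = 351780 W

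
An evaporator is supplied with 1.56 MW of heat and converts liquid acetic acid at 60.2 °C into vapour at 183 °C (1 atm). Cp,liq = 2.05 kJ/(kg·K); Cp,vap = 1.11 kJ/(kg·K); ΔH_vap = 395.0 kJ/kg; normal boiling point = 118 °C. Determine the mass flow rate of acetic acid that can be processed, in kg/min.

ṁ = 160 kg/min

Δh = 2.05×(118−60.2) + 395.0 + 1.11×(183−118) = 585.64 kJ/kg
Q = 1.56 MW = 1560 kJ/s = 93600 kJ/min
ṁ = Q/Δh = 93600 / 585.64 = 159.83 kg/min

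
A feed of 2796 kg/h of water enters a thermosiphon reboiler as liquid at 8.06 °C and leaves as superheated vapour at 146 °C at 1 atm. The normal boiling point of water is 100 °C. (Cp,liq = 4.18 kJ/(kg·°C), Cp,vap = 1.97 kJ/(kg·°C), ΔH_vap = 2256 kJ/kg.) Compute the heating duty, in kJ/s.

Q = 2120 kJ/s

liquid 8.06→100 °C: 384.31 kJ/kg
vaporisation at 100 °C: 2256 kJ/kg
vapour 100→146 °C: 90.62 kJ/kg
Δh = 384.31 + 2256 + 90.62 = 2730.9 kJ/kg
Q = ṁ·Δh = 2796 kg/h × 2730.9 kJ/kg = 7.6357e+06 kJ/h
|Q| = 2121 kW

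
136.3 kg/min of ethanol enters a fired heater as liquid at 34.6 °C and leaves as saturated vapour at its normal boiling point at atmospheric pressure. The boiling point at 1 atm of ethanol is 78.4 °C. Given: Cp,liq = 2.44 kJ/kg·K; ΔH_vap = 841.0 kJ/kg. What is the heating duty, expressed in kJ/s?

Q = 2150 kJ/s

liquid 34.6→78.4 °C: 106.87 kJ/kg
vaporisation at 78.4 °C: 841 kJ/kg
Δh = 106.87 + 841 = 947.87 kJ/kg
Q = ṁ·Δh = 136.3 kg/min × 947.87 kJ/kg = 129190 kJ/min
|Q| = 2153.2 kW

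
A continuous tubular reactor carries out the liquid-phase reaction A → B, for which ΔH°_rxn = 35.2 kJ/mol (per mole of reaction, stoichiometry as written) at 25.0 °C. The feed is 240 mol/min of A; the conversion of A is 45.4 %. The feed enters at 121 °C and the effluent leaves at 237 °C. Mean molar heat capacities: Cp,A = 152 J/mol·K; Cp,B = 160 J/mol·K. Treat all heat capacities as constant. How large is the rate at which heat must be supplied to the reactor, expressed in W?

Extent of reaction ξ = 0.454 × 240 = 108.96 mol/min
Reaction term: ξ·ΔH°_rxn = 108.96 × 35.2 = 3835.4 kJ/min
Sensible, feed 121→25 °C: -3502.1 kJ/min
Outlet flows (mol/min): A 131.04, B 108.96
Sensible, products 25→237 °C: 7918.6 kJ/min
Q = ΔH = 8251.9 kJ/min = 137.53 kW
Heat supplied = 137530 W

Q_in = 138000 W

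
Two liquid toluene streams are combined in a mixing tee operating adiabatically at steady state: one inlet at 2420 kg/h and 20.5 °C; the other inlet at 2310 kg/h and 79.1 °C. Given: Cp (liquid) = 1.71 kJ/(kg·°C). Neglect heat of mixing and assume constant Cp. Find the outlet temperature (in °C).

Adiabatic, steady state ⇒ Σ ṁᵢCp,ᵢ(T_out − Tᵢ) = 0
Σ ṁᵢCp,ᵢTᵢ = 2420×1.71×20.5 + 2310×1.71×79.1 = 397290
Σ ṁᵢCp,ᵢ = 2420×1.71 + 2310×1.71 = 8088.3
T_out = 397290 / 8088.3 = 49.119 °C

T_out = 49.1 °C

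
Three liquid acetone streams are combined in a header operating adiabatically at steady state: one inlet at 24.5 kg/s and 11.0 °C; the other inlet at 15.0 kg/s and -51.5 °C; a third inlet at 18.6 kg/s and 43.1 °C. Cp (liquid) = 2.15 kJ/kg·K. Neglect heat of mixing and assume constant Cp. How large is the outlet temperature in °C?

Energy balance with Q = 0: Σ ṁᵢCp,ᵢ(T_out − Tᵢ) = 0
T_out = Σ ṁᵢCp,ᵢTᵢ / Σ ṁᵢCp,ᵢ
      = 642.12 / 124.91 = 5.1404 °C

T_out = 5.14 °C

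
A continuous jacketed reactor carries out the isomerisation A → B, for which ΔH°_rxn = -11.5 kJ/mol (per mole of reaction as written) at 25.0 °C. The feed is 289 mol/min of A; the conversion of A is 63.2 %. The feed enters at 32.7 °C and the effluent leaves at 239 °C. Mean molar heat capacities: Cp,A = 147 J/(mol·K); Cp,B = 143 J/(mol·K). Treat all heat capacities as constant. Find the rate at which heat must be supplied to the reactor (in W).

Extent of reaction ξ = 0.632 × 289 = 182.65 mol/min
Reaction term: ξ·ΔH°_rxn = 182.65 × -11.5 = -2100.5 kJ/min
Sensible, feed 32.7→25 °C: -327.12 kJ/min
Outlet flows (mol/min): A 106.35, B 182.65
Sensible, products 25→239 °C: 8935 kJ/min
Q = ΔH = 6507.4 kJ/min = 108.46 kW
Heat supplied = 108460 W

Q_in = 108000 W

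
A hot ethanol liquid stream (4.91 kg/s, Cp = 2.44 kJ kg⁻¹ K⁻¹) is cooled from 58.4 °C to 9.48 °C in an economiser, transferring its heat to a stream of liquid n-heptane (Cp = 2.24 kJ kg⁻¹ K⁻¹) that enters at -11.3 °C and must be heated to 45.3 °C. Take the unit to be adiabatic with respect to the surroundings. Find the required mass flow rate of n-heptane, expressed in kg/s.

Heat released by hot stream: Q = 4.91 × 2.44 × (58.4 − 9.48) = 586.08 kJ/s
Energy balance on cold side (adiabatic exchanger): Q = ṁ_c·Cp_c·(T_c,out − T_c,in)
ṁ_c = 586.08 / [2.24 × (45.3 − -11.3)] = 4.6227 kg/s

ṁ_c = 4.62 kg/s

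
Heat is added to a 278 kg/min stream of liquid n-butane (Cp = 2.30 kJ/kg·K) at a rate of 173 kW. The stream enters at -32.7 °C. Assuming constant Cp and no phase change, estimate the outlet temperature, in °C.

T_out = -16.5 °C

Q = 173 kW = 10380 kJ/min
ΔT = Q/(ṁ·Cp) = 10380/(278×2.30) = 16.234 K
T_out = -32.7 + 16.234 = -16.466 °C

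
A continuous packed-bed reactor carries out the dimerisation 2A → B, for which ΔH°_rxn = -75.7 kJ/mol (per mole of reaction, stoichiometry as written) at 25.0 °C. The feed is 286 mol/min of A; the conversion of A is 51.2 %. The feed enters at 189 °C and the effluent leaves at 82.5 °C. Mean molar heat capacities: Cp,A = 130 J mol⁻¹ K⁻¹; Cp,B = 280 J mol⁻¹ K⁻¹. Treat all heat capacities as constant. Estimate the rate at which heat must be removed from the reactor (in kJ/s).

Q_out = 157 kJ/s

Extent of reaction ξ = 0.512 × 286 / 2 = 73.216 mol/min
Reaction term: ξ·ΔH°_rxn = 73.216 × -75.7 = -5542.5 kJ/min
Sensible, feed 189→25 °C: -6097.5 kJ/min
Outlet flows (mol/min): A 139.57, B 73.216
Sensible, products 25→82.5 °C: 2222 kJ/min
Q = ΔH = -9417.9 kJ/min = -156.97 kW
Heat removed = 156.97 kJ/s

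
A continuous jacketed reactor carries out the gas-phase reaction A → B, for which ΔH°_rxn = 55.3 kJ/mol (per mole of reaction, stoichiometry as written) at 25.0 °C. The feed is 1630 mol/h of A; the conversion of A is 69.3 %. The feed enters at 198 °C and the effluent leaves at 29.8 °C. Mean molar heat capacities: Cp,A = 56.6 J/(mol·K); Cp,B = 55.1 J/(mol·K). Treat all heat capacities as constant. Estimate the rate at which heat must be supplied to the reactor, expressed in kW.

Extent of reaction ξ = 0.693 × 1630 = 1129.6 mol/h
Reaction term: ξ·ΔH°_rxn = 1129.6 × 55.3 = 62466 kJ/h
Sensible, feed 198→25 °C: -15961 kJ/h
Outlet flows (mol/h): A 500.41, B 1129.6
Sensible, products 25→29.8 °C: 434.71 kJ/h
Q = ΔH = 46940 kJ/h = 13.039 kW
Heat supplied = 13.039 kW

Q_in = 13.0 kW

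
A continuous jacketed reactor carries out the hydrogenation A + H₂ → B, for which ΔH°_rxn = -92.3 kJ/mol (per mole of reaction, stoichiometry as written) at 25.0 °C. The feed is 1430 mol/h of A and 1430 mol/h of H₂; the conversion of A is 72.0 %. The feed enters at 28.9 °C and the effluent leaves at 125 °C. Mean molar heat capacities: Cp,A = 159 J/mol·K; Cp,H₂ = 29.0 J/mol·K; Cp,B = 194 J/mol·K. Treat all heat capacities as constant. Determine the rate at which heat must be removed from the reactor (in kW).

Q_out = 19.0 kW

Extent of reaction ξ = 0.720 × 1430 = 1029.6 mol/h
Reaction term: ξ·ΔH°_rxn = 1029.6 × -92.3 = -95032 kJ/h
Sensible, feed 28.9→25 °C: -1048.5 kJ/h
Outlet flows (mol/h): A 400.4, H₂ 400.4, B 1029.6
Sensible, products 25→125 °C: 27502 kJ/h
Q = ΔH = -68579 kJ/h = -19.05 kW
Heat removed = 19.05 kW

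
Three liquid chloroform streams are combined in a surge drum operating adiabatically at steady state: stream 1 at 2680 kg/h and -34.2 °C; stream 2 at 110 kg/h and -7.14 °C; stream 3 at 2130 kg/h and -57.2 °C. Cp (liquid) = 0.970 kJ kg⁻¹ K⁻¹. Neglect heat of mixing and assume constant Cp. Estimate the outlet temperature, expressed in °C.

T_out = -43.6 °C

Energy balance with Q = 0: Σ ṁᵢCp,ᵢ(T_out − Tᵢ) = 0
T_out = Σ ṁᵢCp,ᵢTᵢ / Σ ṁᵢCp,ᵢ
      = -207850 / 4772.4 = -43.552 °C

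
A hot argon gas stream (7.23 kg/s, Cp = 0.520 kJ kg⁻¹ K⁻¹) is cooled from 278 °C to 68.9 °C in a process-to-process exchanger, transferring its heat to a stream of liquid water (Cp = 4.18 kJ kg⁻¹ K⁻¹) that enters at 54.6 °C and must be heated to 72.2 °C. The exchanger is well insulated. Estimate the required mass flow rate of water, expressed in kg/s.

Heat released by hot stream: Q = 7.23 × 0.520 × (278 − 68.9) = 786.13 kJ/s
Energy balance on cold side (adiabatic exchanger): Q = ṁ_c·Cp_c·(T_c,out − T_c,in)
ṁ_c = 786.13 / [4.18 × (72.2 − 54.6)] = 10.686 kg/s

ṁ_c = 10.7 kg/s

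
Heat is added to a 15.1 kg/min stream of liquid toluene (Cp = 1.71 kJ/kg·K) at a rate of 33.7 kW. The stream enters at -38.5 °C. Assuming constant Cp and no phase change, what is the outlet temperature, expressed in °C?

T_out = 39.8 °C

Q = 33.7 kW = 2022 kJ/min
ΔT = Q/(ṁ·Cp) = 2022/(15.1×1.71) = 78.308 K
T_out = -38.5 + 78.308 = 39.808 °C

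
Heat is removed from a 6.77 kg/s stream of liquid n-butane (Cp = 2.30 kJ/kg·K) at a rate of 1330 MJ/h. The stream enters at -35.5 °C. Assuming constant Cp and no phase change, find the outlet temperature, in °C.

T_out = -59.2 °C

Q = 1330 MJ/h = 369.44 kJ/s
ΔT = Q/(ṁ·Cp) = 369.44/(6.77×2.30) = 23.726 K
T_out = -35.5 − 23.726 = -59.226 °C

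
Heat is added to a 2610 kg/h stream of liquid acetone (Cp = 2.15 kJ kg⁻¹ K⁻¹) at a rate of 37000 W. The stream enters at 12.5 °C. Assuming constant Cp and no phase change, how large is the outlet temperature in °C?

Q = 37000 W = 133200 kJ/h
ΔT = Q/(ṁ·Cp) = 133200/(2610×2.15) = 23.737 K
T_out = 12.5 + 23.737 = 36.237 °C

T_out = 36.2 °C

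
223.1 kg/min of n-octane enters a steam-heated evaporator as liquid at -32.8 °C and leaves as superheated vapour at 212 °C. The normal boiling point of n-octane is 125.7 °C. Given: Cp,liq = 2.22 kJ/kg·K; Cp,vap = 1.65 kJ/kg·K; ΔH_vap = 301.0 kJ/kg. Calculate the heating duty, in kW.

liquid -32.8→125.7 °C: 351.87 kJ/kg
vaporisation at 125.7 °C: 301 kJ/kg
vapour 125.7→212 °C: 142.39 kJ/kg
Δh = 351.87 + 301 + 142.39 = 795.26 kJ/kg
Q = ṁ·Δh = 223.1 kg/min × 795.26 kJ/kg = 177420 kJ/min
|Q| = 2957.1 kW

Q = 2960 kW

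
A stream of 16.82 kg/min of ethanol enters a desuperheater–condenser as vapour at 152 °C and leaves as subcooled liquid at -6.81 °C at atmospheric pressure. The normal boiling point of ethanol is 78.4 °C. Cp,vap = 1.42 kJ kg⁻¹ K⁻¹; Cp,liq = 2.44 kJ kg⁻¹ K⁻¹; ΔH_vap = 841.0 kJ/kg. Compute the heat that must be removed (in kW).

vapour 152→78.4 °C: -104.51 kJ/kg
condensation at 78.4 °C: -841 kJ/kg
liquid 78.4→-6.81 °C: -207.91 kJ/kg
Δh = -104.51 + -841 + -207.91 = -1153.4 kJ/kg
Q = ṁ·Δh = 16.82 kg/min × -1153.4 kJ/kg = -19401 kJ/min
|Q| = 323.34 kW

Q_c = 323 kW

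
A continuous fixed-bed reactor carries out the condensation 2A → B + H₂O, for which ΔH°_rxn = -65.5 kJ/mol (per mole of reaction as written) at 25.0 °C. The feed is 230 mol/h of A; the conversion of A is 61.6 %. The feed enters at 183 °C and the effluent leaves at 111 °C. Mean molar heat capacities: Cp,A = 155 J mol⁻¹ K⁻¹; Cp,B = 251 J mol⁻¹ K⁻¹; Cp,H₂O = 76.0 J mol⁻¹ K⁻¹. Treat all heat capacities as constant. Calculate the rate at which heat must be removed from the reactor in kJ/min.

Q_out = 118 kJ/min

Extent of reaction ξ = 0.616 × 230 / 2 = 70.84 mol/h
Reaction term: ξ·ΔH°_rxn = 70.84 × -65.5 = -4640 kJ/h
Sensible, feed 183→25 °C: -5632.7 kJ/h
Outlet flows (mol/h): A 88.32, B 70.84, H₂O 70.84
Sensible, products 25→111 °C: 3169.5 kJ/h
Q = ΔH = -7103.3 kJ/h = -1.9731 kW
Heat removed = 118.39 kJ/min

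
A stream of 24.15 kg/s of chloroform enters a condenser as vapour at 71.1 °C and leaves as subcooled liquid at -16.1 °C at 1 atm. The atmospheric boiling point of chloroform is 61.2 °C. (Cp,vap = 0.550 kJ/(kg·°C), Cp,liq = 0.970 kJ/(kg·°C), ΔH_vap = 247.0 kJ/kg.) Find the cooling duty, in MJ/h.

vapour 71.1→61.2 °C: -5.445 kJ/kg
condensation at 61.2 °C: -247 kJ/kg
liquid 61.2→-16.1 °C: -74.981 kJ/kg
Δh = -5.445 + -247 + -74.981 = -327.43 kJ/kg
Q = ṁ·Δh = 24.15 kg/s × -327.43 kJ/kg = -7907.3 kJ/s
|Q| = 7907.3 kW = 28466 MJ/h

Q_c = 28500 MJ/h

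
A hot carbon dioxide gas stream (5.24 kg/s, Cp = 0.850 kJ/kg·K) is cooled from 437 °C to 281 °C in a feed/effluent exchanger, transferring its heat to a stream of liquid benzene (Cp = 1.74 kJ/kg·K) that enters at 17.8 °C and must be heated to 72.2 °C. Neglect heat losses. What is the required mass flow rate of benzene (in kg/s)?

ṁ_c = 7.34 kg/s

Heat released by hot stream: Q = 5.24 × 0.850 × (437 − 281) = 694.82 kJ/s
Energy balance on cold side (adiabatic exchanger): Q = ṁ_c·Cp_c·(T_c,out − T_c,in)
ṁ_c = 694.82 / [1.74 × (72.2 − 17.8)] = 7.3405 kg/s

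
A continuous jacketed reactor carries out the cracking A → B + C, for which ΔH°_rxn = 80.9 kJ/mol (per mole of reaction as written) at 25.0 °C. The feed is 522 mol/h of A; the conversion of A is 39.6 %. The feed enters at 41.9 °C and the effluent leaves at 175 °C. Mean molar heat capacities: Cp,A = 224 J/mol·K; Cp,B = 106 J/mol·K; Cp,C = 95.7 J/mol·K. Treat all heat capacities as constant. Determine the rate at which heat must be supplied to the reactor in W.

Extent of reaction ξ = 0.396 × 522 = 206.71 mol/h
Reaction term: ξ·ΔH°_rxn = 206.71 × 80.9 = 16723 kJ/h
Sensible, feed 41.9→25 °C: -1976.1 kJ/h
Outlet flows (mol/h): A 315.29, B 206.71, C 206.71
Sensible, products 25→175 °C: 16848 kJ/h
Q = ΔH = 31595 kJ/h = 8.7763 kW
Heat supplied = 8776.3 W

Q_in = 8780 W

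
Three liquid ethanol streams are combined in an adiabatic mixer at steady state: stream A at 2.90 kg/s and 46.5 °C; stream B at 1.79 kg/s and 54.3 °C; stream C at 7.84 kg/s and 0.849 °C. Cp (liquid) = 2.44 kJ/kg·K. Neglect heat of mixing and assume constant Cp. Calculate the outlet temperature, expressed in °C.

Energy balance with Q = 0: Σ ṁᵢCp,ᵢ(T_out − Tᵢ) = 0
T_out = Σ ṁᵢCp,ᵢTᵢ / Σ ṁᵢCp,ᵢ
      = 582.44 / 30.573 = 19.051 °C

T_out = 19.1 °C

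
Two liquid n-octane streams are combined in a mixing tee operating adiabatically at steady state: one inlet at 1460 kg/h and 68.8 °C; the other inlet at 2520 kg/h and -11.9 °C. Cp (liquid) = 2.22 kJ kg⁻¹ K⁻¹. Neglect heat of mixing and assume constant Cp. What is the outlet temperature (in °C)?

T_out = 17.7 °C

No heat crosses the boundary, so H_out = H_in.
Σ ṁᵢCp,ᵢTᵢ = 1460×2.22×68.8 + 2520×2.22×-11.9 = 156420
Σ ṁᵢCp,ᵢ = 1460×2.22 + 2520×2.22 = 8835.6
T_out = 156420 / 8835.6 = 17.704 °C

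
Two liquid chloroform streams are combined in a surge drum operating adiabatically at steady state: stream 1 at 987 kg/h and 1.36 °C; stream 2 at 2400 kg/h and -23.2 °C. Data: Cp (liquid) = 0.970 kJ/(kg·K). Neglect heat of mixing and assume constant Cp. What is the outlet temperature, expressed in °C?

T_out = -16.0 °C

Adiabatic, steady state ⇒ Σ ṁᵢCp,ᵢ(T_out − Tᵢ) = 0
T_out = Σ ṁᵢCp,ᵢTᵢ / Σ ṁᵢCp,ᵢ
      = -52708 / 3285.4 = -16.043 °C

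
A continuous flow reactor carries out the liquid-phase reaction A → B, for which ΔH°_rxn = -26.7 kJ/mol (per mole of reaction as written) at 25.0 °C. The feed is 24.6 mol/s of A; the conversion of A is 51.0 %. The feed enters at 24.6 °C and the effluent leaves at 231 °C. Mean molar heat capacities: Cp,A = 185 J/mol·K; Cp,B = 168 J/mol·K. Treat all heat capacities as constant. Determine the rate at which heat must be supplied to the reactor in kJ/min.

Extent of reaction ξ = 0.510 × 24.6 = 12.546 mol/s
Reaction term: ξ·ΔH°_rxn = 12.546 × -26.7 = -334.98 kJ/s
Sensible, feed 24.6→25 °C: 1.8204 kJ/s
Outlet flows (mol/s): A 12.054, B 12.546
Sensible, products 25→231 °C: 893.57 kJ/s
Q = ΔH = 560.41 kJ/s = 560.41 kW
Heat supplied = 33625 kJ/min

Q_in = 33600 kJ/min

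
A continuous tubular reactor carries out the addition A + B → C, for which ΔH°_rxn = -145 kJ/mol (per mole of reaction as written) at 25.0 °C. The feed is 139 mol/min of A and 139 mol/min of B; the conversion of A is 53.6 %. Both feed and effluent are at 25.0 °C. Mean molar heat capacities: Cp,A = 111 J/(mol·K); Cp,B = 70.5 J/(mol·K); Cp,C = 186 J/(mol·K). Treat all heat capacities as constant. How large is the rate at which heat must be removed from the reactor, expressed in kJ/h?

Q_out = 648000 kJ/h

Extent of reaction ξ = 0.536 × 139 = 74.504 mol/min
Reaction term: ξ·ΔH°_rxn = 74.504 × -145 = -10803 kJ/min
Q = ΔH = -10803 kJ/min = -180.05 kW
Heat removed = 648180 kJ/h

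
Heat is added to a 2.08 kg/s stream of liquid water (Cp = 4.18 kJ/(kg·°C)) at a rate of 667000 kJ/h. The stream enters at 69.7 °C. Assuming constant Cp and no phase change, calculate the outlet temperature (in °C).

T_out = 91.0 °C

Q = 667000 kJ/h = 185.28 kJ/s
ΔT = Q/(ṁ·Cp) = 185.28/(2.08×4.18) = 21.31 K
T_out = 69.7 + 21.31 = 91.01 °C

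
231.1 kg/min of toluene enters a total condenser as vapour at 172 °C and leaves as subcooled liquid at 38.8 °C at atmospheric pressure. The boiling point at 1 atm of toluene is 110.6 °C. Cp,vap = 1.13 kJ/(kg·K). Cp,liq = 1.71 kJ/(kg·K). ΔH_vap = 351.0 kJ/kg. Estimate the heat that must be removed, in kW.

Q_c = 2090 kW

vapour 172→110.6 °C: -69.382 kJ/kg
condensation at 110.6 °C: -351 kJ/kg
liquid 110.6→38.8 °C: -122.78 kJ/kg
Δh = -69.382 + -351 + -122.78 = -543.16 kJ/kg
Q = ṁ·Δh = 231.1 kg/min × -543.16 kJ/kg = -125520 kJ/min
|Q| = 2092.1 kW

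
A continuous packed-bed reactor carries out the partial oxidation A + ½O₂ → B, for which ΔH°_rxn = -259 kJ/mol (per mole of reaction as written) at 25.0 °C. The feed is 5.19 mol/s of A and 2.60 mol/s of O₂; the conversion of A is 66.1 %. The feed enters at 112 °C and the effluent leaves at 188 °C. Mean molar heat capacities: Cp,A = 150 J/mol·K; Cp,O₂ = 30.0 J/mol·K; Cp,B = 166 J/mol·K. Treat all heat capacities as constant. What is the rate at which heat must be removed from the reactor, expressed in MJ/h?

Q_out = 2960 MJ/h

Extent of reaction ξ = 0.661 × 5.19 = 3.4306 mol/s
Reaction term: ξ·ΔH°_rxn = 3.4306 × -259 = -888.52 kJ/s
Sensible, feed 112→25 °C: -74.516 kJ/s
Outlet flows (mol/s): A 1.7594, O₂ 0.8847, B 3.4306
Sensible, products 25→188 °C: 140.17 kJ/s
Q = ΔH = -822.87 kJ/s = -822.87 kW
Heat removed = 2962.3 MJ/h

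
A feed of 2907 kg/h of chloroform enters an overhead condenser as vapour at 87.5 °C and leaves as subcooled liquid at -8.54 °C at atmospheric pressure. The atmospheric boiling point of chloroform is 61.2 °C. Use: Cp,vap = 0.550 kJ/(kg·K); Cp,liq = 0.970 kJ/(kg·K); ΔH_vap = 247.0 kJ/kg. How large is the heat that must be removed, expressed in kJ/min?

vapour 87.5→61.2 °C: -14.465 kJ/kg
condensation at 61.2 °C: -247 kJ/kg
liquid 61.2→-8.54 °C: -67.648 kJ/kg
Δh = -14.465 + -247 + -67.648 = -329.11 kJ/kg
Q = ṁ·Δh = 2907 kg/h × -329.11 kJ/kg = -956730 kJ/h
|Q| = 265.76 kW = 15946 kJ/min

Q_c = 15900 kJ/min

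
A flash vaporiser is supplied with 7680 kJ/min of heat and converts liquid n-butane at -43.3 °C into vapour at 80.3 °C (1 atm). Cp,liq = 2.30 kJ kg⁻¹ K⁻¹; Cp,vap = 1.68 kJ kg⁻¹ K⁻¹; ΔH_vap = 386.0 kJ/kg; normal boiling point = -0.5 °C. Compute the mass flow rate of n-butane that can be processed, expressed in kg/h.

ṁ = 743 kg/h

Δh = 2.30×(-0.5−-43.3) + 386.0 + 1.68×(80.3−-0.5) = 620.18 kJ/kg
Q = 7680 kJ/min = 128 kJ/s = 460800 kJ/h
ṁ = Q/Δh = 460800 / 620.18 = 743.01 kg/h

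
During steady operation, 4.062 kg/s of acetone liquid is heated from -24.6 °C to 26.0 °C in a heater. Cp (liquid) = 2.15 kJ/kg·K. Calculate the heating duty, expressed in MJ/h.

Q = 1590 MJ/h

Q = ṁ·Cp·ΔT = 4.062 × 2.15 × (26.0 − -24.6) = 441.9 kJ/s
Heating duty = 1590.9 MJ/h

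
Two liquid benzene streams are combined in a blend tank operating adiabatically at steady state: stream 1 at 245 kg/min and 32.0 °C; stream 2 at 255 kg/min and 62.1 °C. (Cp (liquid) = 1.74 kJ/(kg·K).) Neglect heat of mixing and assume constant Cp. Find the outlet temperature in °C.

Energy balance with Q = 0: Σ ṁᵢCp,ᵢ(T_out − Tᵢ) = 0
T_out = Σ ṁᵢCp,ᵢTᵢ / Σ ṁᵢCp,ᵢ
      = 41195 / 870 = 47.351 °C

T_out = 47.4 °C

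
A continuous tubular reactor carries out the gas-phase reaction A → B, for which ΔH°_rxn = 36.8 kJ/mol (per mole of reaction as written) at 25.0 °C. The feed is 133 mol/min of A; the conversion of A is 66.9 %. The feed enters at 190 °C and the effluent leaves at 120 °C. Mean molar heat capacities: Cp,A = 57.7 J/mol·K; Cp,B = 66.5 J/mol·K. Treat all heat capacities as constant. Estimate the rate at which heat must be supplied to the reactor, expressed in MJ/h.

Extent of reaction ξ = 0.669 × 133 = 88.977 mol/min
Reaction term: ξ·ΔH°_rxn = 88.977 × 36.8 = 3274.4 kJ/min
Sensible, feed 190→25 °C: -1266.2 kJ/min
Outlet flows (mol/min): A 44.023, B 88.977
Sensible, products 25→120 °C: 803.42 kJ/min
Q = ΔH = 2811.6 kJ/min = 46.859 kW
Heat supplied = 168.69 MJ/h

Q_in = 169 MJ/h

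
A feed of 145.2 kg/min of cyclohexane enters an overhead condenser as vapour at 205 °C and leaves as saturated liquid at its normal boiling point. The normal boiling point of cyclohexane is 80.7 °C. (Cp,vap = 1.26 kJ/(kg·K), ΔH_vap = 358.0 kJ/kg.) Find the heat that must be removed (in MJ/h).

vapour 205→80.7 °C: -156.62 kJ/kg
condensation at 80.7 °C: -358 kJ/kg
Δh = -156.62 + -358 = -514.62 kJ/kg
Q = ṁ·Δh = 145.2 kg/min × -514.62 kJ/kg = -74723 kJ/min
|Q| = 1245.4 kW = 4483.4 MJ/h

Q_c = 4480 MJ/h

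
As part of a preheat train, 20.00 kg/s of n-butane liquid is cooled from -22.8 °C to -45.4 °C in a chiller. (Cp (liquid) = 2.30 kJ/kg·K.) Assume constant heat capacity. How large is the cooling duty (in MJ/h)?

Q = ṁ·Cp·ΔT = 20.00 × 2.30 × (-45.4 − -22.8) = -1039.6 kJ/s
Cooling duty = 3742.6 MJ/h

Q_c = 3740 MJ/h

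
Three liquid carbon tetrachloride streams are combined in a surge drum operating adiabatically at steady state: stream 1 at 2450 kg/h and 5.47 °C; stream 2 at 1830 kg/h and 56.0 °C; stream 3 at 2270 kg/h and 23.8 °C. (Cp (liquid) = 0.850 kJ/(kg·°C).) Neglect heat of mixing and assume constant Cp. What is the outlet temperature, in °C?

No heat crosses the boundary, so H_out = H_in.
T_out = Σ ṁᵢCp,ᵢTᵢ / Σ ṁᵢCp,ᵢ
      = 144420 / 5567.5 = 25.94 °C

T_out = 25.9 °C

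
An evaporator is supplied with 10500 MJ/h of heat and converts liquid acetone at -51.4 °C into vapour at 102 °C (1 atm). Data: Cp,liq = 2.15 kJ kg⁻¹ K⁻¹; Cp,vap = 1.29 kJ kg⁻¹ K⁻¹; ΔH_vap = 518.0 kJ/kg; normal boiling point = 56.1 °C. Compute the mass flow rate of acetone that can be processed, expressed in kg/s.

Δh = 2.15×(56.1−-51.4) + 518.0 + 1.29×(102−56.1) = 808.34 kJ/kg
Q = 10500 MJ/h = 2916.7 kJ/s = 2916.7 kJ/s
ṁ = Q/Δh = 2916.7 / 808.34 = 3.6082 kg/s

ṁ = 3.61 kg/s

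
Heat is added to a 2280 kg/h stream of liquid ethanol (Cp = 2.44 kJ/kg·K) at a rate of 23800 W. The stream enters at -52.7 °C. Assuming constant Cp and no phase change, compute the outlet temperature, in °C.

Q = 23800 W = 85680 kJ/h
ΔT = Q/(ṁ·Cp) = 85680/(2280×2.44) = 15.401 K
T_out = -52.7 + 15.401 = -37.299 °C

T_out = -37.3 °C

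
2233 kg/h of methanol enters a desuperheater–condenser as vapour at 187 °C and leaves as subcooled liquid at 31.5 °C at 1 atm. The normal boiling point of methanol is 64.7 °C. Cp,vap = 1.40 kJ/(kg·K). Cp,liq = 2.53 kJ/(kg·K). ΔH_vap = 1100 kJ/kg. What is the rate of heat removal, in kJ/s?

Q_c = 841 kJ/s

vapour 187→64.7 °C: -171.22 kJ/kg
condensation at 64.7 °C: -1100 kJ/kg
liquid 64.7→31.5 °C: -83.996 kJ/kg
Δh = -171.22 + -1100 + -83.996 = -1355.2 kJ/kg
Q = ṁ·Δh = 2233 kg/h × -1355.2 kJ/kg = -3.0262e+06 kJ/h
|Q| = 840.61 kW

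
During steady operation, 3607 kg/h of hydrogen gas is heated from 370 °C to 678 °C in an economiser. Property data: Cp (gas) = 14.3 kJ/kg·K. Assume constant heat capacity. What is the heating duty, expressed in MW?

Q = 4.41 MW

Q = ṁ·Cp·ΔT = 3607 × 14.3 × (678 − 370) = 1.5887e+07 kJ/h
Converting: 1.5887e+07 / 3600 s = 4413 kW
Heating duty = 4.413 MW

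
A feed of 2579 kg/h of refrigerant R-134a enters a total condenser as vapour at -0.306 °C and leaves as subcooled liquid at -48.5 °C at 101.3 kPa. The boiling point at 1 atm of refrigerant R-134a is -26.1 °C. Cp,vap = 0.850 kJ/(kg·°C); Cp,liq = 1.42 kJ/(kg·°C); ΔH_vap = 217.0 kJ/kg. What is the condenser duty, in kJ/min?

Q_c = 11600 kJ/min

vapour -0.306→-26.1 °C: -21.925 kJ/kg
condensation at -26.1 °C: -217 kJ/kg
liquid -26.1→-48.5 °C: -31.808 kJ/kg
Δh = -21.925 + -217 + -31.808 = -270.73 kJ/kg
Q = ṁ·Δh = 2579 kg/h × -270.73 kJ/kg = -698220 kJ/h
|Q| = 193.95 kW = 11637 kJ/min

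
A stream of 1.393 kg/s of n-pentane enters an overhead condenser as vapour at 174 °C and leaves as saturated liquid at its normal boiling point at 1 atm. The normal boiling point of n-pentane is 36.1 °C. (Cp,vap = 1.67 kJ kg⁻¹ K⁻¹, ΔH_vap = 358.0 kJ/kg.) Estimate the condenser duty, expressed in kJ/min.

vapour 174→36.1 °C: -230.29 kJ/kg
condensation at 36.1 °C: -358 kJ/kg
Δh = -230.29 + -358 = -588.29 kJ/kg
Q = ṁ·Δh = 1.393 kg/s × -588.29 kJ/kg = -819.49 kJ/s
|Q| = 819.49 kW = 49170 kJ/min

Q_c = 49200 kJ/min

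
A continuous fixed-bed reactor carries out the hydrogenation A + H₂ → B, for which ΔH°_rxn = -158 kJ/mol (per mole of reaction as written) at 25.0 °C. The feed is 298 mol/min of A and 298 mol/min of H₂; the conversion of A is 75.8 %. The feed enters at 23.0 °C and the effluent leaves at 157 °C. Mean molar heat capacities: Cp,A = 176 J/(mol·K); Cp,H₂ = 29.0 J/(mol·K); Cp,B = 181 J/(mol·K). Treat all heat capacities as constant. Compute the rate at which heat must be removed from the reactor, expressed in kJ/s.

Extent of reaction ξ = 0.758 × 298 = 225.88 mol/min
Reaction term: ξ·ΔH°_rxn = 225.88 × -158 = -35690 kJ/min
Sensible, feed 23.0→25 °C: 122.18 kJ/min
Outlet flows (mol/min): A 72.116, H₂ 72.116, B 225.88
Sensible, products 25→157 °C: 7348.3 kJ/min
Q = ΔH = -28219 kJ/min = -470.32 kW
Heat removed = 470.32 kJ/s

Q_out = 470 kJ/s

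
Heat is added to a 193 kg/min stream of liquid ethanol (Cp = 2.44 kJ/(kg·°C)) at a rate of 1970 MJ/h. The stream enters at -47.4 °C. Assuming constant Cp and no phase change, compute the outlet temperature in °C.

T_out = 22.3 °C

Q = 1970 MJ/h = 32833 kJ/min
ΔT = Q/(ṁ·Cp) = 32833/(193×2.44) = 69.722 K
T_out = -47.4 + 69.722 = 22.322 °C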